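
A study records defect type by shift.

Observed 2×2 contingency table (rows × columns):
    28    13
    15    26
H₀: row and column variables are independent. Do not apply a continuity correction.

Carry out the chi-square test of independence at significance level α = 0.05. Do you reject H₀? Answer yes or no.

reject H₀: yes

Row totals [41, 41], col totals [43, 39], n=82
χ² = (28−21.50)²/21.50 + (13−19.50)²/19.50 + (15−21.50)²/21.50 + (26−19.50)²/19.50 = 8.2636
df = 1
p-value (upper-tail) = 0.00404
At α=0.05: p < α → reject H₀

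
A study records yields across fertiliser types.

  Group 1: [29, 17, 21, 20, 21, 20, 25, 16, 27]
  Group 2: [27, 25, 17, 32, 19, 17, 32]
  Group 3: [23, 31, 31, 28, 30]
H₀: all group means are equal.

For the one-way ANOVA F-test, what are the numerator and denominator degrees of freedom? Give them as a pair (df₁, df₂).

k = 3 groups, N = 21 total
df = (k−1, N−k) = (3−1, 21−3) = (2, 18)

degrees of freedom = [2, 18]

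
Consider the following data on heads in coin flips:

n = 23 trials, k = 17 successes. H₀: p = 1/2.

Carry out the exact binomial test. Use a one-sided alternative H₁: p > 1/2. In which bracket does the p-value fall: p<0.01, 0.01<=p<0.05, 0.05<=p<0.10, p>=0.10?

Exact binomial: n=23, k=17, p₀=1/2=0.5000
P(X≥17) from Σ C(n,i)·p₀^i·(1−p₀)^(n−i)
p-value (one-sided, H₁ greater) = 0.01734
→ bracket: 0.01<=p<0.05

p-value bracket: 0.01<=p<0.05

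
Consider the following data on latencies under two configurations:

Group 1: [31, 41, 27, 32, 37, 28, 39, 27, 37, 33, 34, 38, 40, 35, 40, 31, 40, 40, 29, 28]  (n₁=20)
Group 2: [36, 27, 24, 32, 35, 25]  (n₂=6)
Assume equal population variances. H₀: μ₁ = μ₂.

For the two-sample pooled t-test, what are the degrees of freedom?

degrees of freedom = 24

df = n₁ + n₂ − 2 = 20 + 6 − 2 = 24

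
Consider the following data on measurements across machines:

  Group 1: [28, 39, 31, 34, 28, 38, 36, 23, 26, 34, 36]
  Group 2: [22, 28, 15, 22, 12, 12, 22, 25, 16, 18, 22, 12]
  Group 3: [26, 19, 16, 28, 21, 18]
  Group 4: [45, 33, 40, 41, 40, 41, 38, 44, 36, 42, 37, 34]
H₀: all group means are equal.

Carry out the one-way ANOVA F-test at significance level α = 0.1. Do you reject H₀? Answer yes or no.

Group means [32.09, 18.83, 21.33, 39.25], grand mean 28.732
SSB = Σnᵢ(x̄ᵢ−x̄)² = 2955.890; SSW = ΣΣ(x−x̄ᵢ)² = 866.159
MSB = 2955.890/3 = 985.2966; MSW = 866.159/37 = 23.4097
F = MSB/MSW = 42.0892
df = (3, 37)
p-value (upper-tail) = 0.00000
At α=0.1: p < α → reject H₀

reject H₀: yes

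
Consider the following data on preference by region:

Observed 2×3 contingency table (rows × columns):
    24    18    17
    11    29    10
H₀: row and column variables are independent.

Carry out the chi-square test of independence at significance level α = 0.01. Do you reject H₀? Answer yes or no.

reject H₀: no

Row totals [59, 50], col totals [35, 47, 27], n=109
χ² = (24−18.94)²/18.94 + (18−25.44)²/25.44 + (17−14.61)²/14.61 + (11−16.06)²/16.06 + (29−21.56)²/21.56 + (10−12.39)²/12.39 = 8.5329
df = 2
p-value (upper-tail) = 0.01403
At α=0.01: p ≥ α → fail to reject H₀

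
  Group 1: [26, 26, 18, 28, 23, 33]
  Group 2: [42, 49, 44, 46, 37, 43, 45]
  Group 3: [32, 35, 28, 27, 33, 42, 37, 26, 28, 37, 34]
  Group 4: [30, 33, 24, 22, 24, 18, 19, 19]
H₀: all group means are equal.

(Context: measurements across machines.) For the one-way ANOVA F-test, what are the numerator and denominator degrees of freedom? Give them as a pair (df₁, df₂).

k = 4 groups, N = 32 total
df = (k−1, N−k) = (4−1, 32−4) = (3, 28)

degrees of freedom = [3, 28]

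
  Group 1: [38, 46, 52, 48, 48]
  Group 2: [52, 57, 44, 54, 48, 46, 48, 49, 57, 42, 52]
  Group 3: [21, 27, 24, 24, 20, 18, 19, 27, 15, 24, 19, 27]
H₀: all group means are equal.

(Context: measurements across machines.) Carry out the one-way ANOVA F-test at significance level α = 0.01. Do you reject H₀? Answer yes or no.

reject H₀: yes

Group means [46.40, 49.91, 22.08], grand mean 37.357
SSB = Σnᵢ(x̄ᵢ−x̄)² = 4941.403; SSW = ΣΣ(x−x̄ᵢ)² = 529.026
MSB = 4941.403/2 = 2470.7014; MSW = 529.026/25 = 21.1610
F = MSB/MSW = 116.7571
df = (2, 25)
p-value (upper-tail) = 0.00000
At α=0.01: p < α → reject H₀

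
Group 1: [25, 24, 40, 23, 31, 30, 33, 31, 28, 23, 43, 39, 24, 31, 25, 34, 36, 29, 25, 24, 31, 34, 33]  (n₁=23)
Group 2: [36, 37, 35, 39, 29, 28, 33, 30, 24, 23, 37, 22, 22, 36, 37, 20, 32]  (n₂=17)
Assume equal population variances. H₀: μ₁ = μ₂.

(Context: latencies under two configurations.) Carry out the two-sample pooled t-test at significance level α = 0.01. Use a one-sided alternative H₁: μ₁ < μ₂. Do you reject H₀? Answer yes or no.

reject H₀: no

x̄₁=30.261, s₁=5.738, n₁=23
x̄₂=30.588, s₂=6.374, n₂=17
s_p² = [22·5.738² + 16·6.374²]/38 = 36.1724
SE = √(s_p²·(1/23+1/17)) = 1.9237
t = (30.261−30.588)/1.9237 = -0.1702
df = 38
p-value (one-sided, H₁ less) = 0.43289
At α=0.01: p ≥ α → fail to reject H₀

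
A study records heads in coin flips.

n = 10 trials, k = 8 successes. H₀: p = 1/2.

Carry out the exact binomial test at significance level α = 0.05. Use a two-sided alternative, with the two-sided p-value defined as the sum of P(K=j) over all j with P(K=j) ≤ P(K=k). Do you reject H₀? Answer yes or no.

reject H₀: no

Exact binomial: n=10, k=8, p₀=1/2=0.5000
P(X=j) = C(n,j)·p₀^j·(1−p₀)^(n−j); p = Σ P(X=j) over j with P(X=j) ≤ P(X=8)
p-value (two-sided) = 0.10938
At α=0.05: p ≥ α → fail to reject H₀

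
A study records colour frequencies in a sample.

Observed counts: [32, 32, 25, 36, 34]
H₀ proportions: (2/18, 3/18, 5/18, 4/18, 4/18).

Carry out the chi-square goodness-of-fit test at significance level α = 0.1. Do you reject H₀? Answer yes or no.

n = 159; E_i = n·p_i = [17.67, 26.50, 44.17, 35.33, 35.33]
χ² = (32−17.67)²/17.67 + (32−26.50)²/26.50 + (25−44.17)²/44.17 + (36−35.33)²/35.33 + (34−35.33)²/35.33 = 21.1509
df = 4
p-value (upper-tail) = 0.00030
At α=0.1: p < α → reject H₀

reject H₀: yes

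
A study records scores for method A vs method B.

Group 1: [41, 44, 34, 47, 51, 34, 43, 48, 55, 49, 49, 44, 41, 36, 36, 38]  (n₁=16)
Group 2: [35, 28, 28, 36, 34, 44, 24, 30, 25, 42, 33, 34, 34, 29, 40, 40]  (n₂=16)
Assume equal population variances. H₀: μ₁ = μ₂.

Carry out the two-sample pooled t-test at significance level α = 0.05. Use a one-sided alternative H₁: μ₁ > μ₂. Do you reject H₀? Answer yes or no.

reject H₀: yes

x̄₁=43.125, s₁=6.407, n₁=16
x̄₂=33.500, s₂=5.955, n₂=16
s_p² = [15·6.407² + 15·5.955²]/30 = 38.2583
SE = √(s_p²·(1/16+1/16)) = 2.1868
t = (43.125−33.500)/2.1868 = 4.4013
df = 30
p-value (one-sided, H₁ greater) = 0.00006
At α=0.05: p < α → reject H₀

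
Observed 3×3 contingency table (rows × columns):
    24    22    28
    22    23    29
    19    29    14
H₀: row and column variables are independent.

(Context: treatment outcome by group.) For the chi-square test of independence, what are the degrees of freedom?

degrees of freedom = 4

df = (r−1)(c−1) = (3−1)·(3−1) = 4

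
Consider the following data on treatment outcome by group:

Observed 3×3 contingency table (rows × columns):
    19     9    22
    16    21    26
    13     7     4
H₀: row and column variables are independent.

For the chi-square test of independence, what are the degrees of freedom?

df = (r−1)(c−1) = (3−1)·(3−1) = 4

degrees of freedom = 4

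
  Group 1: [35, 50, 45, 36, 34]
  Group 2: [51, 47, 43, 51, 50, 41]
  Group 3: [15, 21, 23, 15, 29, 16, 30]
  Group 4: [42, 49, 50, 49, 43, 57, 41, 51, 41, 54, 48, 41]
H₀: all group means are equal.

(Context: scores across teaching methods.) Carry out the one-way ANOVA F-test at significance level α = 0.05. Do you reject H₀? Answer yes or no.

reject H₀: yes

Group means [40.00, 47.17, 21.29, 47.17], grand mean 39.933
SSB = Σnᵢ(x̄ᵢ−x̄)² = 3375.938; SSW = ΣΣ(x−x̄ᵢ)² = 871.929
MSB = 3375.938/3 = 1125.3127; MSW = 871.929/26 = 33.5357
F = MSB/MSW = 33.5557
df = (3, 26)
p-value (upper-tail) = 0.00000
At α=0.05: p < α → reject H₀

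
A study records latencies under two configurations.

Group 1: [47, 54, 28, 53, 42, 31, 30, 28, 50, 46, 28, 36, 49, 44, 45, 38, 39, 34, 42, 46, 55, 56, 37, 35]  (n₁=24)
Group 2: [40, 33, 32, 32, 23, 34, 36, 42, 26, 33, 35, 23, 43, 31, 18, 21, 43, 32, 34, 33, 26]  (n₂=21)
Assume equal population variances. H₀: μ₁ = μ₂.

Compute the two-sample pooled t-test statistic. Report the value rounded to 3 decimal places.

x̄₁=41.375, s₁=8.982, n₁=24
x̄₂=31.905, s₂=7.049, n₂=21
s_p² = [23·8.982² + 20·7.049²]/43 = 66.2659
SE = √(s_p²·(1/24+1/21)) = 2.4324
t = (41.375−31.905)/2.4324 = 3.8934
df = 43

test statistic = 3.893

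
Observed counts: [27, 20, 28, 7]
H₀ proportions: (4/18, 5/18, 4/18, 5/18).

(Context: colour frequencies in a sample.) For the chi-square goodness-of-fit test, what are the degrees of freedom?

degrees of freedom = 3

df = k − 1 = 4 − 1 = 3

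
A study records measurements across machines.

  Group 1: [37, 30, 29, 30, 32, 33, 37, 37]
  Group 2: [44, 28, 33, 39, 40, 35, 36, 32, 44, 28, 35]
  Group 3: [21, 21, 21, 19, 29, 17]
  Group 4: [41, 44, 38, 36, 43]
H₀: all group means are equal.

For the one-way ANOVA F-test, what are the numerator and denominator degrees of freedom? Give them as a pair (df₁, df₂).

k = 4 groups, N = 30 total
df = (k−1, N−k) = (4−1, 30−4) = (3, 26)

degrees of freedom = [3, 26]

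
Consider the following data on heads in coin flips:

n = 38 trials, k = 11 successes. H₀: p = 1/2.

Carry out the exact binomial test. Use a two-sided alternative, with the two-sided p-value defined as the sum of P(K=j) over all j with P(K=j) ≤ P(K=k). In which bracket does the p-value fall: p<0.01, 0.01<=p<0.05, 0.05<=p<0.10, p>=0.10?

p-value bracket: 0.01<=p<0.05

Exact binomial: n=38, k=11, p₀=1/2=0.5000
P(X=j) = C(n,j)·p₀^j·(1−p₀)^(n−j); p = Σ P(X=j) over j with P(X=j) ≤ P(X=11)
p-value (two-sided) = 0.01385
→ bracket: 0.01<=p<0.05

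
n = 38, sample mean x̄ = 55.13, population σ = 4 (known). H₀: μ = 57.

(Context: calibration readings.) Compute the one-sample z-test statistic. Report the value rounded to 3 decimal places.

test statistic = -2.882

SE = σ/√n = 4/√38 = 0.6489
z = (x̄−μ₀)/SE = (55.13−57)/0.6489 = -2.8819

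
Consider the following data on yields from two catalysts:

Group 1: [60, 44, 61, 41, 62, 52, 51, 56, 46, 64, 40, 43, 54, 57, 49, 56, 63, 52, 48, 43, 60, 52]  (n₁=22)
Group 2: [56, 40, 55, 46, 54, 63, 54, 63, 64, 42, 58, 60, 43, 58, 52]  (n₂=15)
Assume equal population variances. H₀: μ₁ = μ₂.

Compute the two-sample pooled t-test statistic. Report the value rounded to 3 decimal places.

x̄₁=52.455, s₁=7.507, n₁=22
x̄₂=53.867, s₂=7.855, n₂=15
s_p² = [21·7.507² + 14·7.855²]/35 = 58.4911
SE = √(s_p²·(1/22+1/15)) = 2.5609
t = (52.455−53.867)/2.5609 = -0.5514
df = 35

test statistic = -0.551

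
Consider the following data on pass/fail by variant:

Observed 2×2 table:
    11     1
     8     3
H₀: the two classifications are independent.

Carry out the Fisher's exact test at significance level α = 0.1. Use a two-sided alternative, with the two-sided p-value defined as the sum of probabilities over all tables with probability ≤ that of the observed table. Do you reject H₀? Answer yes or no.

Margins: r₁=12, r₂=11, c₁=19, c₂=4, n=23
p_obs = C(12,11)·C(11,8)/C(23,19); sum pmf over tables with pmf ≤ p_obs
p-value (two-sided) = 0.31677
At α=0.1: p ≥ α → fail to reject H₀

reject H₀: no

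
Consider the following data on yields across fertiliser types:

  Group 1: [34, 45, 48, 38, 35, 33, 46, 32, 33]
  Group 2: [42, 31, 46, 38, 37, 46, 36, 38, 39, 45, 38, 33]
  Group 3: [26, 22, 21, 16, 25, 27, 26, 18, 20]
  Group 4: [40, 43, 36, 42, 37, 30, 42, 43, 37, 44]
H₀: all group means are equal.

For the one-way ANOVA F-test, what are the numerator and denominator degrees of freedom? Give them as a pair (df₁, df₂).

degrees of freedom = [3, 36]

k = 4 groups, N = 40 total
df = (k−1, N−k) = (4−1, 40−4) = (3, 36)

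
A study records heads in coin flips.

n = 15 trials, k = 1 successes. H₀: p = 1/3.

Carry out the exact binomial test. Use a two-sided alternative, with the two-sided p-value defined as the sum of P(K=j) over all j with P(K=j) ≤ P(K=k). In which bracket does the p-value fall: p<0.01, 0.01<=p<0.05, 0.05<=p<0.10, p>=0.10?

Exact binomial: n=15, k=1, p₀=1/3=0.3333
P(X=j) = C(n,j)·p₀^j·(1−p₀)^(n−j); p = Σ P(X=j) over j with P(X=j) ≤ P(X=1)
p-value (two-sided) = 0.02792
→ bracket: 0.01<=p<0.05

p-value bracket: 0.01<=p<0.05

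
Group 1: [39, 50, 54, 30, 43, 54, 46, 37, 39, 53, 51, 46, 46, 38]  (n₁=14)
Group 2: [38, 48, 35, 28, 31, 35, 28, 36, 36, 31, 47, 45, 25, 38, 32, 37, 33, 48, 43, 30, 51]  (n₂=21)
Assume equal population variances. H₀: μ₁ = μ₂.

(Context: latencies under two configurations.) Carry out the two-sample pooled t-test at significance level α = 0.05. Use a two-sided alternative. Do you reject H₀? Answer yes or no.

x̄₁=44.714, s₁=7.353, n₁=14
x̄₂=36.905, s₂=7.476, n₂=21
s_p² = [13·7.353² + 20·7.476²]/33 = 55.1717
SE = √(s_p²·(1/14+1/21)) = 2.5628
t = (44.714−36.905)/2.5628 = 3.0472
df = 33
p-value (two-sided) = 0.00452
At α=0.05: p < α → reject H₀

reject H₀: yes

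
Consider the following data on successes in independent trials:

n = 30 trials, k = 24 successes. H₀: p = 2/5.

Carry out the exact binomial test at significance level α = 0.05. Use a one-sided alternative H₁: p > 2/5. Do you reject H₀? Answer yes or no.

reject H₀: yes

Exact binomial: n=30, k=24, p₀=2/5=0.4000
P(X≥24) from Σ C(n,i)·p₀^i·(1−p₀)^(n−i)
p-value (one-sided, H₁ greater) = 0.00001
At α=0.05: p < α → reject H₀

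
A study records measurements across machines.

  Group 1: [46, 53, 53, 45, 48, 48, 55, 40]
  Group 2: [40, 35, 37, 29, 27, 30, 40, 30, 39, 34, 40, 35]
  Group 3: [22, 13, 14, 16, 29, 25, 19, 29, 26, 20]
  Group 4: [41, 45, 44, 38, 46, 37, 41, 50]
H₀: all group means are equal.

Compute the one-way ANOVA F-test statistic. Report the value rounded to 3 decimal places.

Group means [48.50, 34.67, 21.30, 42.75], grand mean 35.763
SSB = Σnᵢ(x̄ᵢ−x̄)² = 3794.602; SSW = ΣΣ(x−x̄ᵢ)² = 862.267
MSB = 3794.602/3 = 1264.8673; MSW = 862.267/34 = 25.3608
F = MSB/MSW = 49.8749
df = (3, 34)

test statistic = 49.875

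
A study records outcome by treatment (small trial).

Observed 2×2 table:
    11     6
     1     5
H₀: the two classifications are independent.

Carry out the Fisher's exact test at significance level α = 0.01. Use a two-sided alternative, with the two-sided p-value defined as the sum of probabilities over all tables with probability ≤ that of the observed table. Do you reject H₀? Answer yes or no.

reject H₀: no

Margins: r₁=17, r₂=6, c₁=12, c₂=11, n=23
p_obs = C(17,11)·C(6,1)/C(23,12); sum pmf over tables with pmf ≤ p_obs
p-value (two-sided) = 0.06865
At α=0.01: p ≥ α → fail to reject H₀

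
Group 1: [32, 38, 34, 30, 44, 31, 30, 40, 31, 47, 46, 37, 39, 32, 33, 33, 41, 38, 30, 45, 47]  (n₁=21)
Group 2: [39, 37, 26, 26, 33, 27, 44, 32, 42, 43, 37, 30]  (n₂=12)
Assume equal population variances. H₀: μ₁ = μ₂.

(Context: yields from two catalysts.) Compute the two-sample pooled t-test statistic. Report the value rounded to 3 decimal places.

x̄₁=37.048, s₁=6.062, n₁=21
x̄₂=34.667, s₂=6.610, n₂=12
s_p² = [20·6.062² + 11·6.610²]/31 = 39.2135
SE = √(s_p²·(1/21+1/12)) = 2.2661
t = (37.048−34.667)/2.2661 = 1.0507
df = 31

test statistic = 1.051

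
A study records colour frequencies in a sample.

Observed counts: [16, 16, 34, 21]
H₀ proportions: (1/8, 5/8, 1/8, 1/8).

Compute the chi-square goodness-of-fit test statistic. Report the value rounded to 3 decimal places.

n = 87; E_i = n·p_i = [10.88, 54.38, 10.88, 10.88]
χ² = (16−10.88)²/10.88 + (16−54.38)²/54.38 + (34−10.88)²/10.88 + (21−10.88)²/10.88 = 88.0989
df = 3

test statistic = 88.099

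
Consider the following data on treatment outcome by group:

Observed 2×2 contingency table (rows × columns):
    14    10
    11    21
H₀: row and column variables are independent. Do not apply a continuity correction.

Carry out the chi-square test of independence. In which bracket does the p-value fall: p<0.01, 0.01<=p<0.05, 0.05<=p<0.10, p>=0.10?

Row totals [24, 32], col totals [25, 31], n=56
χ² = (14−10.71)²/10.71 + (10−13.29)²/13.29 + (11−14.29)²/14.29 + (21−17.71)²/17.71 = 3.1854
df = 1
p-value (upper-tail) = 0.07430
→ bracket: 0.05<=p<0.10

p-value bracket: 0.05<=p<0.10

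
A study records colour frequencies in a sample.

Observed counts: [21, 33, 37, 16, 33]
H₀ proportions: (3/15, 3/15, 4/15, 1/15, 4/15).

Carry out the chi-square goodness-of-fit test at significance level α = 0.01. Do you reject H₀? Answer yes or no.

reject H₀: no

n = 140; E_i = n·p_i = [28.00, 28.00, 37.33, 9.33, 37.33]
χ² = (21−28.00)²/28.00 + (33−28.00)²/28.00 + (37−37.33)²/37.33 + (16−9.33)²/9.33 + (33−37.33)²/37.33 = 7.9107
df = 4
p-value (upper-tail) = 0.09490
At α=0.01: p ≥ α → fail to reject H₀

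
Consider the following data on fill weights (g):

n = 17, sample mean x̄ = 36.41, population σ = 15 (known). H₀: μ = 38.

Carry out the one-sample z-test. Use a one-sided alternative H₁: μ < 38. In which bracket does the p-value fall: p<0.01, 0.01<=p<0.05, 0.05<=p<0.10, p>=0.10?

SE = σ/√n = 15/√17 = 3.6380
z = (x̄−μ₀)/SE = (36.41−38)/3.6380 = -0.4370
p-value (one-sided, H₁ less) = 0.33104
→ bracket: p>=0.10

p-value bracket: p>=0.10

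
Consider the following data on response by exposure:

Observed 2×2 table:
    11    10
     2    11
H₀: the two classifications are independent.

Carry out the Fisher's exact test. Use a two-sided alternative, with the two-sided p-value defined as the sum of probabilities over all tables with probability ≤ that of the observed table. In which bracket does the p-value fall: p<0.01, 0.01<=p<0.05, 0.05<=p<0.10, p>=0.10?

p-value bracket: 0.05<=p<0.10

Margins: r₁=21, r₂=13, c₁=13, c₂=21, n=34
p_obs = C(21,11)·C(13,2)/C(34,13); sum pmf over tables with pmf ≤ p_obs
p-value (two-sided) = 0.06724
→ bracket: 0.05<=p<0.10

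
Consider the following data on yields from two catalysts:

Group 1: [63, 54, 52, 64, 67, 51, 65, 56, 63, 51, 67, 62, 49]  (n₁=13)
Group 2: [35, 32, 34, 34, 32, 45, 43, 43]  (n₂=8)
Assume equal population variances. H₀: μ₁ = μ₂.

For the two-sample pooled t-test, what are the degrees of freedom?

degrees of freedom = 19

df = n₁ + n₂ − 2 = 13 + 8 − 2 = 19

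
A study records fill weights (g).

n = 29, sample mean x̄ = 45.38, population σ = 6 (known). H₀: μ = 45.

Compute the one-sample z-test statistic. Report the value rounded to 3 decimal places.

SE = σ/√n = 6/√29 = 1.1142
z = (x̄−μ₀)/SE = (45.38−45)/1.1142 = 0.3411

test statistic = 0.341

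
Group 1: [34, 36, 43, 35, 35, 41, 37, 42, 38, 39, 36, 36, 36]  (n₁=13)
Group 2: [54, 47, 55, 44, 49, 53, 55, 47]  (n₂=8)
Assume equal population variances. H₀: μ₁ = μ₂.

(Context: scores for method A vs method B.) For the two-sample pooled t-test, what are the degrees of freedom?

degrees of freedom = 19

df = n₁ + n₂ − 2 = 13 + 8 − 2 = 19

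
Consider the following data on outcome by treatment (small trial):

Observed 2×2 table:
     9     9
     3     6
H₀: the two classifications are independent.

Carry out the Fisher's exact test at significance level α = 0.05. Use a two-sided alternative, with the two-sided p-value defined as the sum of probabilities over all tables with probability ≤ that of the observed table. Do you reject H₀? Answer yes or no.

reject H₀: no

Margins: r₁=18, r₂=9, c₁=12, c₂=15, n=27
p_obs = C(18,9)·C(9,3)/C(27,12); sum pmf over tables with pmf ≤ p_obs
p-value (two-sided) = 0.68284
At α=0.05: p ≥ α → fail to reject H₀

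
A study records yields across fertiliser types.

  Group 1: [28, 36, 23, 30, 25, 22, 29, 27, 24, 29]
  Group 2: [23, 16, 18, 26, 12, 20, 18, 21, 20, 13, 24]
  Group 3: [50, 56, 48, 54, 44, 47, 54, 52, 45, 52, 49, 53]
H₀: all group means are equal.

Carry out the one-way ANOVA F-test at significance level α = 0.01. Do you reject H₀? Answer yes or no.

reject H₀: yes

Group means [27.30, 19.18, 50.33], grand mean 32.970
SSB = Σnᵢ(x̄ᵢ−x̄)² = 6030.567; SSW = ΣΣ(x−x̄ᵢ)² = 502.403
MSB = 6030.567/2 = 3015.2833; MSW = 502.403/30 = 16.7468
F = MSB/MSW = 180.0517
df = (2, 30)
p-value (upper-tail) = 0.00000
At α=0.01: p < α → reject H₀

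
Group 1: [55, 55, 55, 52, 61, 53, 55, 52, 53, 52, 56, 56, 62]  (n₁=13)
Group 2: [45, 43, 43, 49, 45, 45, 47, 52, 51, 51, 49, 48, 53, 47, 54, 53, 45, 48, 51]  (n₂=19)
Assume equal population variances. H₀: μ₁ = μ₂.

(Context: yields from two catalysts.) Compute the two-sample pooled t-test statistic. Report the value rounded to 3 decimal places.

test statistic = 5.615

x̄₁=55.154, s₁=3.184, n₁=13
x̄₂=48.368, s₂=3.467, n₂=19
s_p² = [12·3.184² + 18·3.467²]/30 = 11.2704
SE = √(s_p²·(1/13+1/19)) = 1.2084
t = (55.154−48.368)/1.2084 = 5.6154
df = 30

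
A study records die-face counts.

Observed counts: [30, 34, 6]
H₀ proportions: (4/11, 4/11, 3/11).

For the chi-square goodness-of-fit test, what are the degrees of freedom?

degrees of freedom = 2

df = k − 1 = 3 − 1 = 2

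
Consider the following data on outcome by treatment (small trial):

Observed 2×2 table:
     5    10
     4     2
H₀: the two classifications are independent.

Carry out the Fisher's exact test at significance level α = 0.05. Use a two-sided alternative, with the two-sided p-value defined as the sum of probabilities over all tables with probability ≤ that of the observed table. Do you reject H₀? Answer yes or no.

Margins: r₁=15, r₂=6, c₁=9, c₂=12, n=21
p_obs = C(15,5)·C(6,4)/C(21,9); sum pmf over tables with pmf ≤ p_obs
p-value (two-sided) = 0.33105
At α=0.05: p ≥ α → fail to reject H₀

reject H₀: no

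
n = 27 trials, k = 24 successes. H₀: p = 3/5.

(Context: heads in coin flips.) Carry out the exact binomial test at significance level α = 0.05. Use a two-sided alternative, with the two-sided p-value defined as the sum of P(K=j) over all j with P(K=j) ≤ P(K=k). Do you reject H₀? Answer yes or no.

Exact binomial: n=27, k=24, p₀=3/5=0.6000
P(X=j) = C(n,j)·p₀^j·(1−p₀)^(n−j); p = Σ P(X=j) over j with P(X=j) ≤ P(X=24)
p-value (two-sided) = 0.00141
At α=0.05: p < α → reject H₀

reject H₀: yes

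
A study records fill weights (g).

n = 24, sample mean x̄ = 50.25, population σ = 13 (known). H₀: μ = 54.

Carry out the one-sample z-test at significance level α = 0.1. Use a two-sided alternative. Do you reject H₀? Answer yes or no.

SE = σ/√n = 13/√24 = 2.6536
z = (x̄−μ₀)/SE = (50.25−54)/2.6536 = -1.4132
p-value (two-sided) = 0.15761
At α=0.1: p ≥ α → fail to reject H₀

reject H₀: no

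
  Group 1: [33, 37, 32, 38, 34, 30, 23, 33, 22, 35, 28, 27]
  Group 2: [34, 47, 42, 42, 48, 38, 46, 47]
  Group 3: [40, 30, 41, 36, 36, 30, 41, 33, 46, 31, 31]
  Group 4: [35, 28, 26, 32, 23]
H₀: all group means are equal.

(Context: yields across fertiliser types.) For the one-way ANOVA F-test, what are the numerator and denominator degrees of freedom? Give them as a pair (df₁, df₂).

degrees of freedom = [3, 32]

k = 4 groups, N = 36 total
df = (k−1, N−k) = (4−1, 36−4) = (3, 32)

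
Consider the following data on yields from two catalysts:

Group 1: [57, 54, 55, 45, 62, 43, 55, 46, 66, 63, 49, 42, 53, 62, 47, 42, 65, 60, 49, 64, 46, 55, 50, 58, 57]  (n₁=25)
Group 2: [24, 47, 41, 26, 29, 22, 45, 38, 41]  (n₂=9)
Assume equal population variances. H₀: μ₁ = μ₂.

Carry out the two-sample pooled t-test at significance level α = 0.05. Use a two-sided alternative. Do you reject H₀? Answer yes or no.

reject H₀: yes

x̄₁=53.800, s₁=7.583, n₁=25
x̄₂=34.778, s₂=9.563, n₂=9
s_p² = [24·7.583² + 8·9.563²]/32 = 65.9861
SE = √(s_p²·(1/25+1/9)) = 3.1577
t = (53.800−34.778)/3.1577 = 6.0240
df = 32
p-value (two-sided) = 0.00000
At α=0.05: p < α → reject H₀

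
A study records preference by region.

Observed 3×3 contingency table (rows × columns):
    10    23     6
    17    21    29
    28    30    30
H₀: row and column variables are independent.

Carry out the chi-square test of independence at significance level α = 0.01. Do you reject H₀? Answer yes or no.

Row totals [39, 67, 88], col totals [55, 74, 65], n=194
χ² = (10−11.06)²/11.06 + (23−14.88)²/14.88 + (6−13.07)²/13.07 + (17−18.99)²/18.99 + (21−25.56)²/25.56 + (29−22.45)²/22.45 + (28−24.95)²/24.95 + (30−33.57)²/33.57 + (30−29.48)²/29.48 = 12.0546
df = 4
p-value (upper-tail) = 0.01695
At α=0.01: p ≥ α → fail to reject H₀

reject H₀: no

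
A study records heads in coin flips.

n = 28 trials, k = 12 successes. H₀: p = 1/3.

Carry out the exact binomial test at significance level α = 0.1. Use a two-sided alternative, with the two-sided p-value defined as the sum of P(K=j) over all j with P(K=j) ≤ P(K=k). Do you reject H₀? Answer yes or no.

Exact binomial: n=28, k=12, p₀=1/3=0.3333
P(X=j) = C(n,j)·p₀^j·(1−p₀)^(n−j); p = Σ P(X=j) over j with P(X=j) ≤ P(X=12)
p-value (two-sided) = 0.31729
At α=0.1: p ≥ α → fail to reject H₀

reject H₀: no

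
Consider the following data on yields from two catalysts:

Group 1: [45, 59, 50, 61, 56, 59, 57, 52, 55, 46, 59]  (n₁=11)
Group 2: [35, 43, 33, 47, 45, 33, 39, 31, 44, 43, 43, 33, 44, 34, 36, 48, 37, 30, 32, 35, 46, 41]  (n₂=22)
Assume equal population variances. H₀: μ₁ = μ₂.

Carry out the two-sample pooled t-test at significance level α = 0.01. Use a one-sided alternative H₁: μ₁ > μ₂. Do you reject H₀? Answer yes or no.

x̄₁=54.455, s₁=5.484, n₁=11
x̄₂=38.727, s₂=5.783, n₂=22
s_p² = [10·5.484² + 21·5.783²]/31 = 32.3578
SE = √(s_p²·(1/11+1/22)) = 2.1006
t = (54.455−38.727)/2.1006 = 7.4871
df = 31
p-value (one-sided, H₁ greater) = 0.00000
At α=0.01: p < α → reject H₀

reject H₀: yes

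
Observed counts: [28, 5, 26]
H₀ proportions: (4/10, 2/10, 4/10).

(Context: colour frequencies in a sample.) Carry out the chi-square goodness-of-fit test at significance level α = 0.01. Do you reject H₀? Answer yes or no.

n = 59; E_i = n·p_i = [23.60, 11.80, 23.60]
χ² = (28−23.60)²/23.60 + (5−11.80)²/11.80 + (26−23.60)²/23.60 = 4.9831
df = 2
p-value (upper-tail) = 0.08278
At α=0.01: p ≥ α → fail to reject H₀

reject H₀: no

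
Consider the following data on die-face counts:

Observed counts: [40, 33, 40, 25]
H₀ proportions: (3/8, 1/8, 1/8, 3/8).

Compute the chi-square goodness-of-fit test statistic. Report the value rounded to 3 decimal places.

test statistic = 60.879

n = 138; E_i = n·p_i = [51.75, 17.25, 17.25, 51.75]
χ² = (40−51.75)²/51.75 + (33−17.25)²/17.25 + (40−17.25)²/17.25 + (25−51.75)²/51.75 = 60.8792
df = 3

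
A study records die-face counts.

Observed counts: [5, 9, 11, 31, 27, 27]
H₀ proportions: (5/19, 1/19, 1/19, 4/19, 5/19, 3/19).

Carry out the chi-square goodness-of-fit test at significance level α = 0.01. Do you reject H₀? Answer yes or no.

n = 110; E_i = n·p_i = [28.95, 5.79, 5.79, 23.16, 28.95, 17.37]
χ² = (5−28.95)²/28.95 + (9−5.79)²/5.79 + (11−5.79)²/5.79 + (31−23.16)²/23.16 + (27−28.95)²/28.95 + (27−17.37)²/17.37 = 34.4086
df = 5
p-value (upper-tail) = 0.00000
At α=0.01: p < α → reject H₀

reject H₀: yes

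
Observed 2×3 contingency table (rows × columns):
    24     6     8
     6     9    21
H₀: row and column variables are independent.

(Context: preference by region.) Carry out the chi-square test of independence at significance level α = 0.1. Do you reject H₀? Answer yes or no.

Row totals [38, 36], col totals [30, 15, 29], n=74
χ² = (24−15.41)²/15.41 + (6−7.70)²/7.70 + (8−14.89)²/14.89 + (6−14.59)²/14.59 + (9−7.30)²/7.30 + (21−14.11)²/14.11 = 17.1861
df = 2
p-value (upper-tail) = 0.00019
At α=0.1: p < α → reject H₀

reject H₀: yes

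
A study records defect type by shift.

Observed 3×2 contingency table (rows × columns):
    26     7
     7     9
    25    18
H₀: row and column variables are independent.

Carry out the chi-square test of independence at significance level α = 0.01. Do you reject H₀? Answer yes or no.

reject H₀: no

Row totals [33, 16, 43], col totals [58, 34], n=92
χ² = (26−20.80)²/20.80 + (7−12.20)²/12.20 + (7−10.09)²/10.09 + (9−5.91)²/5.91 + (25−27.11)²/27.11 + (18−15.89)²/15.89 = 6.5112
df = 2
p-value (upper-tail) = 0.03856
At α=0.01: p ≥ α → fail to reject H₀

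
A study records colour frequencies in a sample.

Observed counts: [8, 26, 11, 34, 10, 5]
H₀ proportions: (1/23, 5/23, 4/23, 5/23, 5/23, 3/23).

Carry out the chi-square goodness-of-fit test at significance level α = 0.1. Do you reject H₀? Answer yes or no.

n = 94; E_i = n·p_i = [4.09, 20.43, 16.35, 20.43, 20.43, 12.26]
χ² = (8−4.09)²/4.09 + (26−20.43)²/20.43 + (11−16.35)²/16.35 + (34−20.43)²/20.43 + (10−20.43)²/20.43 + (5−12.26)²/12.26 = 25.6449
df = 5
p-value (upper-tail) = 0.00010
At α=0.1: p < α → reject H₀

reject H₀: yes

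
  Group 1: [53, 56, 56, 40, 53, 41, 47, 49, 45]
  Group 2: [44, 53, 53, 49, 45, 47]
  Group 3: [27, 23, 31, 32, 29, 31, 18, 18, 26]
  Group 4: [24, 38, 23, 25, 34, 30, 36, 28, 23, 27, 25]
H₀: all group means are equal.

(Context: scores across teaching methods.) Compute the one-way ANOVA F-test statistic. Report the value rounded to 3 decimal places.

test statistic = 45.614

Group means [48.89, 48.50, 26.11, 28.45], grand mean 36.543
SSB = Σnᵢ(x̄ᵢ−x̄)² = 3928.681; SSW = ΣΣ(x−x̄ᵢ)² = 890.005
MSB = 3928.681/3 = 1309.5602; MSW = 890.005/31 = 28.7098
F = MSB/MSW = 45.6136
df = (3, 31)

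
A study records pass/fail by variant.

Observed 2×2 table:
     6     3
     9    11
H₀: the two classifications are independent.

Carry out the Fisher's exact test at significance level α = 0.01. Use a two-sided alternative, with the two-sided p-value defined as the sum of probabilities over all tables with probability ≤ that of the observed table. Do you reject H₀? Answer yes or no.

reject H₀: no

Margins: r₁=9, r₂=20, c₁=15, c₂=14, n=29
p_obs = C(9,6)·C(20,9)/C(29,15); sum pmf over tables with pmf ≤ p_obs
p-value (two-sided) = 0.42699
At α=0.01: p ≥ α → fail to reject H₀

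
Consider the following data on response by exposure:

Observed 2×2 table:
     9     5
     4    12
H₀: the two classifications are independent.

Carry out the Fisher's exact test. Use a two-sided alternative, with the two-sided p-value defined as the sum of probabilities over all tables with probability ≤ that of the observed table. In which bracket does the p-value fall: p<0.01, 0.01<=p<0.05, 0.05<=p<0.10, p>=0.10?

p-value bracket: 0.05<=p<0.10

Margins: r₁=14, r₂=16, c₁=13, c₂=17, n=30
p_obs = C(14,9)·C(16,4)/C(30,13); sum pmf over tables with pmf ≤ p_obs
p-value (two-sided) = 0.06336
→ bracket: 0.05<=p<0.10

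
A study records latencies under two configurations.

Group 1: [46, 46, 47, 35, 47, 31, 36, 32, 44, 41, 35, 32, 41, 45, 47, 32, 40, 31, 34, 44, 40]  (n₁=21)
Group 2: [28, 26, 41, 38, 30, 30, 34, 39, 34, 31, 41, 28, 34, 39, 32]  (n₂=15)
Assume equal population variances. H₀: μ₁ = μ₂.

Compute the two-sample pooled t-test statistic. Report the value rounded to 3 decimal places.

x̄₁=39.333, s₁=6.019, n₁=21
x̄₂=33.667, s₂=4.952, n₂=15
s_p² = [20·6.019² + 14·4.952²]/34 = 31.4118
SE = √(s_p²·(1/21+1/15)) = 1.8947
t = (39.333−33.667)/1.8947 = 2.9908
df = 34

test statistic = 2.991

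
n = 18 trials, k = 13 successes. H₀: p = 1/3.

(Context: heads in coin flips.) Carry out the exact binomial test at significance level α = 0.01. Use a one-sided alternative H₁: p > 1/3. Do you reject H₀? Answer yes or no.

reject H₀: yes

Exact binomial: n=18, k=13, p₀=1/3=0.3333
P(X≥13) from Σ C(n,i)·p₀^i·(1−p₀)^(n−i)
p-value (one-sided, H₁ greater) = 0.00085
At α=0.01: p < α → reject H₀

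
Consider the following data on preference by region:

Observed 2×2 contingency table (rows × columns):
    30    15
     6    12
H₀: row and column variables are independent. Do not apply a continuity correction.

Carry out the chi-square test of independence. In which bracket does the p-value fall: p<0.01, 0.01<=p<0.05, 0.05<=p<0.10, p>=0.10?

p-value bracket: 0.01<=p<0.05

Row totals [45, 18], col totals [36, 27], n=63
χ² = (30−25.71)²/25.71 + (15−19.29)²/19.29 + (6−10.29)²/10.29 + (12−7.71)²/7.71 = 5.8333
df = 1
p-value (upper-tail) = 0.01573
→ bracket: 0.01<=p<0.05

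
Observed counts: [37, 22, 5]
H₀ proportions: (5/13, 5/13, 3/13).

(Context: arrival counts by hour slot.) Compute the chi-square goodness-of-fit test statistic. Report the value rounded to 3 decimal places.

test statistic = 12.971

n = 64; E_i = n·p_i = [24.62, 24.62, 14.77]
χ² = (37−24.62)²/24.62 + (22−24.62)²/24.62 + (5−14.77)²/14.77 = 12.9708
df = 2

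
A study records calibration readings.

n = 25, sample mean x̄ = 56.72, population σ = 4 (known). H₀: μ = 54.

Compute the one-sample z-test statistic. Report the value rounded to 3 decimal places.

test statistic = 3.400

SE = σ/√n = 4/√25 = 0.8000
z = (x̄−μ₀)/SE = (56.72−54)/0.8000 = 3.4000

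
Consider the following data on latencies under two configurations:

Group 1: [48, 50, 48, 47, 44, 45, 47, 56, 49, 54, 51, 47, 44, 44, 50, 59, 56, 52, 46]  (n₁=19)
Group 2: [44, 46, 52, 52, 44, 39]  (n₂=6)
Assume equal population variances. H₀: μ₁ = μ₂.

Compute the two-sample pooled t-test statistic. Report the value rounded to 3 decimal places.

test statistic = 1.474

x̄₁=49.316, s₁=4.410, n₁=19
x̄₂=46.167, s₂=5.076, n₂=6
s_p² = [18·4.410² + 5·5.076²]/23 = 20.8234
SE = √(s_p²·(1/19+1/6)) = 2.1369
t = (49.316−46.167)/2.1369 = 1.4737
df = 23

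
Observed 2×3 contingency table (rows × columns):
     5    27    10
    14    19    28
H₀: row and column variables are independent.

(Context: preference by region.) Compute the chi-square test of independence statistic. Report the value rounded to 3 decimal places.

Row totals [42, 61], col totals [19, 46, 38], n=103
χ² = (5−7.75)²/7.75 + (27−18.76)²/18.76 + (10−15.50)²/15.50 + (14−11.25)²/11.25 + (19−27.24)²/27.24 + (28−22.50)²/22.50 = 11.0520
df = 2

test statistic = 11.052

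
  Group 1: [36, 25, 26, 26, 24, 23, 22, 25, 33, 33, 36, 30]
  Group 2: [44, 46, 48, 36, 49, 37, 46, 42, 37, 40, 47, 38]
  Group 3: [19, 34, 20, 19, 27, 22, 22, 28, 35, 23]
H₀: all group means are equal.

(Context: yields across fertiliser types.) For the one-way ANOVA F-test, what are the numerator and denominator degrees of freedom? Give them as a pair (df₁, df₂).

degrees of freedom = [2, 31]

k = 3 groups, N = 34 total
df = (k−1, N−k) = (3−1, 34−3) = (2, 31)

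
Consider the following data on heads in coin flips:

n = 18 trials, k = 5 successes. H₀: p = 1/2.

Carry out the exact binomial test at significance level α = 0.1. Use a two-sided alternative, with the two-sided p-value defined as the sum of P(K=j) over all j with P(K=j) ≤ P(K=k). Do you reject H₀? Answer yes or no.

reject H₀: yes

Exact binomial: n=18, k=5, p₀=1/2=0.5000
P(X=j) = C(n,j)·p₀^j·(1−p₀)^(n−j); p = Σ P(X=j) over j with P(X=j) ≤ P(X=5)
p-value (two-sided) = 0.09625
At α=0.1: p < α → reject H₀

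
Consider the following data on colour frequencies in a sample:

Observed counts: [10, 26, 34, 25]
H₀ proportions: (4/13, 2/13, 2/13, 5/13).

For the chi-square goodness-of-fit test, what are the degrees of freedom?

degrees of freedom = 3

df = k − 1 = 4 − 1 = 3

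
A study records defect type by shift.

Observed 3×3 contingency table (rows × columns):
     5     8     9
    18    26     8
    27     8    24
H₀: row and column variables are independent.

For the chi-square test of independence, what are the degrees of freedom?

degrees of freedom = 4

df = (r−1)(c−1) = (3−1)·(3−1) = 4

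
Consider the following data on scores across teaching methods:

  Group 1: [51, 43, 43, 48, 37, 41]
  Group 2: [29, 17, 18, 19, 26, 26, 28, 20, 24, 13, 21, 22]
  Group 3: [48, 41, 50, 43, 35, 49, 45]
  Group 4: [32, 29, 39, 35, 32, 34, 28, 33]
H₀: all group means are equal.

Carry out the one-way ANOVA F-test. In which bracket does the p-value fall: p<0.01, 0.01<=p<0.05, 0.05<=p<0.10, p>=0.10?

Group means [43.83, 21.92, 44.43, 32.75], grand mean 33.303
SSB = Σnᵢ(x̄ᵢ−x̄)² = 3090.005; SSW = ΣΣ(x−x̄ᵢ)² = 632.964
MSB = 3090.005/3 = 1030.0018; MSW = 632.964/29 = 21.8264
F = MSB/MSW = 47.1907
df = (3, 29)
p-value (upper-tail) = 0.00000
→ bracket: p<0.01

p-value bracket: p<0.01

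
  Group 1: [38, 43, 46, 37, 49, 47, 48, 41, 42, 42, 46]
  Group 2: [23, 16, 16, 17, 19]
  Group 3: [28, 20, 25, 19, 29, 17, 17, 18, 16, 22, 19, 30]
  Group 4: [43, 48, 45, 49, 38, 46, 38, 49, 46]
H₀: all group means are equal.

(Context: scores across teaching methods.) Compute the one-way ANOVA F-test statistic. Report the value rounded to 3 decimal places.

Group means [43.55, 18.20, 21.67, 44.67], grand mean 33.297
SSB = Σnᵢ(x̄ᵢ−x̄)² = 5081.536; SSW = ΣΣ(x−x̄ᵢ)² = 618.194
MSB = 5081.536/3 = 1693.8453; MSW = 618.194/33 = 18.7331
F = MSB/MSW = 90.4197
df = (3, 33)

test statistic = 90.420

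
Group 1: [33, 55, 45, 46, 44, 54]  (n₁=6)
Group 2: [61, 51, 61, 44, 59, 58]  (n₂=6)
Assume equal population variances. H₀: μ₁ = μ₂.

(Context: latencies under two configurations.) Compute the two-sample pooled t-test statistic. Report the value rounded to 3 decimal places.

test statistic = -2.218

x̄₁=46.167, s₁=7.985, n₁=6
x̄₂=55.667, s₂=6.802, n₂=6
s_p² = [5·7.985² + 5·6.802²]/10 = 55.0167
SE = √(s_p²·(1/6+1/6)) = 4.2824
t = (46.167−55.667)/4.2824 = -2.2184
df = 10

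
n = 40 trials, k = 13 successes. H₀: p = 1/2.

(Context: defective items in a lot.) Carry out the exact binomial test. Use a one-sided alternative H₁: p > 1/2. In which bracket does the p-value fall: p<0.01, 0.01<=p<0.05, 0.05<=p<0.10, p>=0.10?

Exact binomial: n=40, k=13, p₀=1/2=0.5000
P(X≥13) from Σ C(n,i)·p₀^i·(1−p₀)^(n−i)
p-value (one-sided, H₁ greater) = 0.99171
→ bracket: p>=0.10

p-value bracket: p>=0.10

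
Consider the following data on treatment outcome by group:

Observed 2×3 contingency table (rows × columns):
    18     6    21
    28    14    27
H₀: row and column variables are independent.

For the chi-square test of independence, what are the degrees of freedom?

degrees of freedom = 2

df = (r−1)(c−1) = (2−1)·(3−1) = 2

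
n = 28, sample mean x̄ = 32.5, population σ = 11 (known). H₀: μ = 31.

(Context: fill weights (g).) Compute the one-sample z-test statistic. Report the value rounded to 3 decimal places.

test statistic = 0.722

SE = σ/√n = 11/√28 = 2.0788
z = (x̄−μ₀)/SE = (32.5−31)/2.0788 = 0.7216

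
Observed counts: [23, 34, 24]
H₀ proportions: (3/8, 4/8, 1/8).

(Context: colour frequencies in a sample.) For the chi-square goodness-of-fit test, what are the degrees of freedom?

degrees of freedom = 2

df = k − 1 = 3 − 1 = 2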